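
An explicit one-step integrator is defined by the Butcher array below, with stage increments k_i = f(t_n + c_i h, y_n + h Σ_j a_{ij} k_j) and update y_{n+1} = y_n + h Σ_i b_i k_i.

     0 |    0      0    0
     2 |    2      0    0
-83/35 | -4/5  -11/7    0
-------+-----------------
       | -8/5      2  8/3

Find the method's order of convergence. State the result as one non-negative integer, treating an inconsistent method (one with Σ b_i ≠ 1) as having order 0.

0

b = (-8/5, 2, 8/3)
c = (0, 2, -83/35)
Ac = (0, 0, -22/7)
Σ b_i: (-8/5)·1 + 2·1 + 8/3·1 = 46/15 ≠ 1 ⇒ order 0.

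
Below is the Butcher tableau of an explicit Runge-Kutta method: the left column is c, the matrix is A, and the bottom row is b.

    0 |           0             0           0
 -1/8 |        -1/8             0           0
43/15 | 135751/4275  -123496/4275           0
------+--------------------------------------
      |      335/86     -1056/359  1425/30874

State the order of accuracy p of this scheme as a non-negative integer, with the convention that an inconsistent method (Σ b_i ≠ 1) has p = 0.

3

b = (335/86, -1056/359, 1425/30874)
c = (0, -1/8, 43/15)
Ac = (0, 0, 15437/4275)
Σ b_i: 335/86·1 + (-1056/359)·1 + 1425/30874·1 = 1 ✓
b·c: (-1056/359)·(-1/8) + 1425/30874·43/15 = 1/2 ✓
b·c²: (-1056/359)·1/64 + 1425/30874·1849/225 = 1/3 ✓
b·Ac: 1425/30874·15437/4275 = 1/6 ✓; 3 stages ⇒ order 3.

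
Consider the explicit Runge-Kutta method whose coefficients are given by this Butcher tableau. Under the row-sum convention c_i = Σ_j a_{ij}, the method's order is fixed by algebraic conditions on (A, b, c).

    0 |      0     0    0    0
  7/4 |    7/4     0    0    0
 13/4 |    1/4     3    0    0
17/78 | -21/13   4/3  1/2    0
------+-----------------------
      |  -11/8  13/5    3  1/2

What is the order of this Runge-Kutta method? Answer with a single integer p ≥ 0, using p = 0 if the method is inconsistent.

0

b = (-11/8, 13/5, 3, 1/2)
c = (0, 7/4, 13/4, 17/78)
Ac = (0, 0, 21/4, 95/24)
Σ b_i: (-11/8)·1 + 13/5·1 + 3·1 + 1/2·1 = 189/40 ≠ 1 ⇒ order 0.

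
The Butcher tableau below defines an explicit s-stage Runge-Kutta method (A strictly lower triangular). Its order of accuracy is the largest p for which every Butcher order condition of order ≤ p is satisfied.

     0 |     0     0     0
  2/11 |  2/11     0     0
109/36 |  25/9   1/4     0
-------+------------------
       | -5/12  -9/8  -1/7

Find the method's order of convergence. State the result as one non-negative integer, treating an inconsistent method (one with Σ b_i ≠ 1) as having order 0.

b = (-5/12, -9/8, -1/7)
c = (0, 2/11, 109/36)
Ac = (0, 0, 1/22)
Σ b_i: (-5/12)·1 + (-9/8)·1 + (-1/7)·1 = -283/168 ≠ 1 ⇒ order 0.

0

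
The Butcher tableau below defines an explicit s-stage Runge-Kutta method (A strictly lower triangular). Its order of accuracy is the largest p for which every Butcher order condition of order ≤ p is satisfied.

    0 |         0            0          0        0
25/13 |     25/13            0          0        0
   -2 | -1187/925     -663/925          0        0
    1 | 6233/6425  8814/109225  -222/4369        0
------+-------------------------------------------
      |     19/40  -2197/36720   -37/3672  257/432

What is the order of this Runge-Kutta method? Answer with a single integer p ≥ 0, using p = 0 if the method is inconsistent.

b = (19/40, -2197/36720, -37/3672, 257/432)
c = (0, 25/13, -2, 1)
Ac = (0, 0, -51/37, 66/257)
Σ b_i: 19/40·1 + (-2197/36720)·1 + (-37/3672)·1 + 257/432·1 = 1 ✓
b·c: (-2197/36720)·25/13 + (-37/3672)·(-2) + 257/432·1 = 1/2 ✓
b·c²: (-2197/36720)·625/169 + (-37/3672)·4 + 257/432·1 = 1/3 ✓
b·Ac: (-37/3672)·(-51/37) + 257/432·66/257 = 1/6 ✓
b·c³: (-2197/36720)·15625/2197 + (-37/3672)·(-8) + 257/432·1 = 1/4 ✓
b·(c∘Ac): (-37/3672)·102/37 + 257/432·66/257 = 1/8 ✓
b·Ac²: (-37/3672)·(-1275/481) + 257/432·318/3341 = 1/12 ✓
b·A²c: 257/432·18/257 = 1/24 ✓; 4 stages ⇒ order 4.

4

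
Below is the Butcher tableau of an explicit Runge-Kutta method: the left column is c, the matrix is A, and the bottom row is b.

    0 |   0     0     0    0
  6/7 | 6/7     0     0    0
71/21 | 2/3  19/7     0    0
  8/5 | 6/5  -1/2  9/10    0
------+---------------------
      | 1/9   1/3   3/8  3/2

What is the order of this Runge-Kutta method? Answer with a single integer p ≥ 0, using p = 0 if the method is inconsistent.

0

b = (1/9, 1/3, 3/8, 3/2)
c = (0, 6/7, 71/21, 8/5)
Ac = (0, 0, 114/49, 183/70)
Σ b_i: 1/9·1 + 1/3·1 + 3/8·1 + 3/2·1 = 167/72 ≠ 1 ⇒ order 0.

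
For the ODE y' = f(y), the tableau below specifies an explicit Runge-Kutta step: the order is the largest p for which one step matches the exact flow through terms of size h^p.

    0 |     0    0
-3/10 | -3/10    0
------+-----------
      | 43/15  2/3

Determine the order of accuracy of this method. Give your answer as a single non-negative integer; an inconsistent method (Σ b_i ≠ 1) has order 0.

0

b = (43/15, 2/3)
c = (0, -3/10)
Σ b_i: 43/15·1 + 2/3·1 = 53/15 ≠ 1 ⇒ order 0.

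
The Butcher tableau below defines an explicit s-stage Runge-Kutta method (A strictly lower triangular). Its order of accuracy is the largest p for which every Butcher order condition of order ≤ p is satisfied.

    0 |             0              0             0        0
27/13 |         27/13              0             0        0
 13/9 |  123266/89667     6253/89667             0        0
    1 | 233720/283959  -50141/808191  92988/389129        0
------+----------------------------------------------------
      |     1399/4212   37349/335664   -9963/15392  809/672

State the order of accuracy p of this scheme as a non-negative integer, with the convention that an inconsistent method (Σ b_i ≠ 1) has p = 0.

b = (1399/4212, 37349/335664, -9963/15392, 809/672)
c = (0, 27/13, 13/9, 1)
Ac = (0, 0, 481/3321, 175/809)
Σ b_i: 1399/4212·1 + 37349/335664·1 + (-9963/15392)·1 + 809/672·1 = 1 ✓
b·c: 37349/335664·27/13 + (-9963/15392)·13/9 + 809/672·1 = 1/2 ✓
b·c²: 37349/335664·729/169 + (-9963/15392)·169/81 + 809/672·1 = 1/3 ✓
b·Ac: (-9963/15392)·481/3321 + 809/672·175/809 = 1/6 ✓
b·c³: 37349/335664·19683/2197 + (-9963/15392)·2197/729 + 809/672·1 = 1/4 ✓
b·(c∘Ac): (-9963/15392)·6253/29889 + 809/672·175/809 = 1/8 ✓
b·Ac²: (-9963/15392)·37/123 + 809/672·2429/10517 = 1/12 ✓
b·A²c: 809/672·28/809 = 1/24 ✓; 4 stages ⇒ order 4.

4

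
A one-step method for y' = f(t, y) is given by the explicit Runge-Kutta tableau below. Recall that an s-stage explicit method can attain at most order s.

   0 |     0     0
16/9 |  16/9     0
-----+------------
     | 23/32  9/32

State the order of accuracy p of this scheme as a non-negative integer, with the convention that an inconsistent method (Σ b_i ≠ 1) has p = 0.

2

b = (23/32, 9/32)
c = (0, 16/9)
Σ b_i: 23/32·1 + 9/32·1 = 1 ✓
b·c: 9/32·16/9 = 1/2 ✓; 2 stages ⇒ order 2.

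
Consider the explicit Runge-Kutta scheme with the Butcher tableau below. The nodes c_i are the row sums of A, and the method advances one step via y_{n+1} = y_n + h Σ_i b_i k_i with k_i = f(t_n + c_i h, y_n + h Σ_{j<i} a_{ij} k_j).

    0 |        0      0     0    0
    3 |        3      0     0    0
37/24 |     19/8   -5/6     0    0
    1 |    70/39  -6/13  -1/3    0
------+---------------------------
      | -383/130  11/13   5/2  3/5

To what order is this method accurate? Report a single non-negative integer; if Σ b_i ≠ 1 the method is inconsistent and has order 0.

1

b = (-383/130, 11/13, 5/2, 3/5)
c = (0, 3, 37/24, 1)
Ac = (0, 0, -5/2, -1777/936)
Σ b_i: (-383/130)·1 + 11/13·1 + 5/2·1 + 3/5·1 = 1 ✓
b·c: 11/13·3 + 5/2·37/24 + 3/5·1 = 21817/3120 ≠ 1/2 ⇒ order 1.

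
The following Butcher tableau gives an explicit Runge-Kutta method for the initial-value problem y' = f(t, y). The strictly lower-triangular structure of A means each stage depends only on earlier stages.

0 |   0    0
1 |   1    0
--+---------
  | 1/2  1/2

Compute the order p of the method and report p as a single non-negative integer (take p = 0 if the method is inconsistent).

b = (1/2, 1/2)
c = (0, 1)
Σ b_i: 1/2·1 + 1/2·1 = 1 ✓
b·c: 1/2·1 = 1/2 ✓; 2 stages ⇒ order 2.

2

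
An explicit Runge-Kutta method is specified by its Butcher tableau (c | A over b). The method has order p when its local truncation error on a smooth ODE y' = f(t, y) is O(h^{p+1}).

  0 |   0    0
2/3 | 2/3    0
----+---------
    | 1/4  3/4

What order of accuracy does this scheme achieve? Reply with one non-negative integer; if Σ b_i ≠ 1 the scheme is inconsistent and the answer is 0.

b = (1/4, 3/4)
c = (0, 2/3)
Σ b_i: 1/4·1 + 3/4·1 = 1 ✓
b·c: 3/4·2/3 = 1/2 ✓; 2 stages ⇒ order 2.

2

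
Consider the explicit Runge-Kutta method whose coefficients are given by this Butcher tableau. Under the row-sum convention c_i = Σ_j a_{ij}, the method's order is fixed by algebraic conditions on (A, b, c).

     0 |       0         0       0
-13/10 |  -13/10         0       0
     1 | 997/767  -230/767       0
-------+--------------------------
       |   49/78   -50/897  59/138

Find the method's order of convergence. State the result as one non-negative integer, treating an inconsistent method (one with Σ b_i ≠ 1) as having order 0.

3

b = (49/78, -50/897, 59/138)
c = (0, -13/10, 1)
Ac = (0, 0, 23/59)
Σ b_i: 49/78·1 + (-50/897)·1 + 59/138·1 = 1 ✓
b·c: (-50/897)·(-13/10) + 59/138·1 = 1/2 ✓
b·c²: (-50/897)·169/100 + 59/138·1 = 1/3 ✓
b·Ac: 59/138·23/59 = 1/6 ✓; 3 stages ⇒ order 3.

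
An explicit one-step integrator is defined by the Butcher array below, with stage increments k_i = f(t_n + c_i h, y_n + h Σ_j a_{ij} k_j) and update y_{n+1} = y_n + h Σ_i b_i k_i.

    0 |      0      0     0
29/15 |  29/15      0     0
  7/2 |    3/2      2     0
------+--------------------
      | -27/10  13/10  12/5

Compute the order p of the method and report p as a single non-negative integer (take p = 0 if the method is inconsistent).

b = (-27/10, 13/10, 12/5)
c = (0, 29/15, 7/2)
Ac = (0, 0, 58/15)
Σ b_i: (-27/10)·1 + 13/10·1 + 12/5·1 = 1 ✓
b·c: 13/10·29/15 + 12/5·7/2 = 1637/150 ≠ 1/2 ⇒ order 1.

1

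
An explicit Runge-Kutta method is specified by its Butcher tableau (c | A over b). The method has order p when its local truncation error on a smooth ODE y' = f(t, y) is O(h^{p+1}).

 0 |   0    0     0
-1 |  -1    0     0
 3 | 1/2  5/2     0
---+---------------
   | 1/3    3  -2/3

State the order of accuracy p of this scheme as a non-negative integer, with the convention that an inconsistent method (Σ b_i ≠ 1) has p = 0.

0

b = (1/3, 3, -2/3)
c = (0, -1, 3)
Ac = (0, 0, -5/2)
Σ b_i: 1/3·1 + 3·1 + (-2/3)·1 = 8/3 ≠ 1 ⇒ order 0.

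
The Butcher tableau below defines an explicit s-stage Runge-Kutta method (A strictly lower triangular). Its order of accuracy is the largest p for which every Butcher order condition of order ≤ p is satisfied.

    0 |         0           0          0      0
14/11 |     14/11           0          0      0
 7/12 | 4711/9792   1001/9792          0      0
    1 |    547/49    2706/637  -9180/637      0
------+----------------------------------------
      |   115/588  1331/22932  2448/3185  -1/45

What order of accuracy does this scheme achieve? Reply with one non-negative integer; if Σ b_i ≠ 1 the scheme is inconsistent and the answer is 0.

4

b = (115/588, 1331/22932, 2448/3185, -1/45)
c = (0, 14/11, 7/12, 1)
Ac = (0, 0, 637/4896, -3)
Σ b_i: 115/588·1 + 1331/22932·1 + 2448/3185·1 + (-1/45)·1 = 1 ✓
b·c: 1331/22932·14/11 + 2448/3185·7/12 + (-1/45)·1 = 1/2 ✓
b·c²: 1331/22932·196/121 + 2448/3185·49/144 + (-1/45)·1 = 1/3 ✓
b·Ac: 2448/3185·637/4896 + (-1/45)·(-3) = 1/6 ✓
b·c³: 1331/22932·2744/1331 + 2448/3185·343/1728 + (-1/45)·1 = 1/4 ✓
b·(c∘Ac): 2448/3185·4459/58752 + (-1/45)·(-3) = 1/8 ✓
b·Ac²: 2448/3185·4459/26928 + (-1/45)·87/44 = 1/12 ✓
b·A²c: (-1/45)·(-15/8) = 1/24 ✓; 4 stages ⇒ order 4.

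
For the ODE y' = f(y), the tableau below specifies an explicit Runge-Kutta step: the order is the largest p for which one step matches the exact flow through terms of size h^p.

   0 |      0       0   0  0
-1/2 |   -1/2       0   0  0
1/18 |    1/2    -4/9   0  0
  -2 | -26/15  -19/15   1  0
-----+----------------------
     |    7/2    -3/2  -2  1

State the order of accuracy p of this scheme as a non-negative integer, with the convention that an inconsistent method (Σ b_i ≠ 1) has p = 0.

b = (7/2, -3/2, -2, 1)
c = (0, -1/2, 1/18, -2)
Ac = (0, 0, 2/9, 31/45)
Σ b_i: 7/2·1 + (-3/2)·1 + (-2)·1 + 1·1 = 1 ✓
b·c: (-3/2)·(-1/2) + (-2)·1/18 + 1·(-2) = -49/36 ≠ 1/2 ⇒ order 1.

1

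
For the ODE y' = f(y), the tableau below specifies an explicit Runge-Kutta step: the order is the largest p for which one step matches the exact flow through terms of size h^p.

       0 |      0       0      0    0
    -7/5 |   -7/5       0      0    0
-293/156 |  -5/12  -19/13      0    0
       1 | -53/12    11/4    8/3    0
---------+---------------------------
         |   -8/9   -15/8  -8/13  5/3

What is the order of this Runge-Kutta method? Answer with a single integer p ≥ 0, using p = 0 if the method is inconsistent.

0

b = (-8/9, -15/8, -8/13, 5/3)
c = (0, -7/5, -293/156, 1)
Ac = (0, 0, 133/65, -20729/2340)
Σ b_i: (-8/9)·1 + (-15/8)·1 + (-8/13)·1 + 5/3·1 = -1603/936 ≠ 1 ⇒ order 0.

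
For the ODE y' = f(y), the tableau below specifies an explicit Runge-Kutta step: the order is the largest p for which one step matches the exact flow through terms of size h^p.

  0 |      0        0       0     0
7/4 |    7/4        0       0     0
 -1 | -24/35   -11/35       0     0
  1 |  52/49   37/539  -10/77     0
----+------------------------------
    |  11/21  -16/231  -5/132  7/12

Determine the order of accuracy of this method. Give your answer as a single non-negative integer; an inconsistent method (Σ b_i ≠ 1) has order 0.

b = (11/21, -16/231, -5/132, 7/12)
c = (0, 7/4, -1, 1)
Ac = (0, 0, -11/20, 1/4)
Σ b_i: 11/21·1 + (-16/231)·1 + (-5/132)·1 + 7/12·1 = 1 ✓
b·c: (-16/231)·7/4 + (-5/132)·(-1) + 7/12·1 = 1/2 ✓
b·c²: (-16/231)·49/16 + (-5/132)·1 + 7/12·1 = 1/3 ✓
b·Ac: (-5/132)·(-11/20) + 7/12·1/4 = 1/6 ✓
b·c³: (-16/231)·343/64 + (-5/132)·(-1) + 7/12·1 = 1/4 ✓
b·(c∘Ac): (-5/132)·11/20 + 7/12·1/4 = 1/8 ✓
b·Ac²: (-5/132)·(-77/80) + 7/12·9/112 = 1/12 ✓
b·A²c: 7/12·1/14 = 1/24 ✓; 4 stages ⇒ order 4.

4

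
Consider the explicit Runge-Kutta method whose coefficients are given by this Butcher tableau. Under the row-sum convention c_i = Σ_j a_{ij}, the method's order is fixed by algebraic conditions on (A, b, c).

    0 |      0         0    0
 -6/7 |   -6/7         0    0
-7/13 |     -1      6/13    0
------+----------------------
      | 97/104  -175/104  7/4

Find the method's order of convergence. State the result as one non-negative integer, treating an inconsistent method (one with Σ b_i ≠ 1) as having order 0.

2

b = (97/104, -175/104, 7/4)
c = (0, -6/7, -7/13)
Ac = (0, 0, -36/91)
Σ b_i: 97/104·1 + (-175/104)·1 + 7/4·1 = 1 ✓
b·c: (-175/104)·(-6/7) + 7/4·(-7/13) = 1/2 ✓
b·c²: (-175/104)·36/49 + 7/4·49/169 = -3449/4732 ≠ 1/3 ⇒ order 2.
b·Ac: 7/4·(-36/91) = -9/13 ≠ 1/6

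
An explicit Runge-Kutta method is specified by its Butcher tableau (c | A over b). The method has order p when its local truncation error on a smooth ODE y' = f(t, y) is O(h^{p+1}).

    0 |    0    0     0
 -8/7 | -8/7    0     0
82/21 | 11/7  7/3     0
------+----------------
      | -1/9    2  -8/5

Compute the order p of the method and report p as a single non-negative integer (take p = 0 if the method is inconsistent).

0

b = (-1/9, 2, -8/5)
c = (0, -8/7, 82/21)
Ac = (0, 0, -8/3)
Σ b_i: (-1/9)·1 + 2·1 + (-8/5)·1 = 13/45 ≠ 1 ⇒ order 0.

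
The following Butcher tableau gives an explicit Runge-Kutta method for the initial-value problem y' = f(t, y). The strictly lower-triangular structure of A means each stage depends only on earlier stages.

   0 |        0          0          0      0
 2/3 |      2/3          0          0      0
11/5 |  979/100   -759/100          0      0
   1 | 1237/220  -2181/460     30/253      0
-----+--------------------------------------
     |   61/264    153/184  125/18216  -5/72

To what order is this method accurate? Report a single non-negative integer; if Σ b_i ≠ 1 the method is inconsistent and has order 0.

4

b = (61/264, 153/184, 125/18216, -5/72)
c = (0, 2/3, 11/5, 1)
Ac = (0, 0, -253/50, -29/10)
Σ b_i: 61/264·1 + 153/184·1 + 125/18216·1 + (-5/72)·1 = 1 ✓
b·c: 153/184·2/3 + 125/18216·11/5 + (-5/72)·1 = 1/2 ✓
b·c²: 153/184·4/9 + 125/18216·121/25 + (-5/72)·1 = 1/3 ✓
b·Ac: 125/18216·(-253/50) + (-5/72)·(-29/10) = 1/6 ✓
b·c³: 153/184·8/27 + 125/18216·1331/125 + (-5/72)·1 = 1/4 ✓
b·(c∘Ac): 125/18216·(-2783/250) + (-5/72)·(-29/10) = 1/8 ✓
b·Ac²: 125/18216·(-253/75) + (-5/72)·(-23/15) = 1/12 ✓
b·A²c: (-5/72)·(-3/5) = 1/24 ✓; 4 stages ⇒ order 4.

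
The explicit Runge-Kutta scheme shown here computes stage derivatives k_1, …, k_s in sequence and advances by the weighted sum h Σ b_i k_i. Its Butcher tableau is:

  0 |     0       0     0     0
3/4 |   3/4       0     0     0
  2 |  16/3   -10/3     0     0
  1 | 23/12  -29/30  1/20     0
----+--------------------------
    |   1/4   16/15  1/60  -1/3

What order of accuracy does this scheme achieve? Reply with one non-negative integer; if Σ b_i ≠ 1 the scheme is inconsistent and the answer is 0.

b = (1/4, 16/15, 1/60, -1/3)
c = (0, 3/4, 2, 1)
Ac = (0, 0, -5/2, -5/8)
Σ b_i: 1/4·1 + 16/15·1 + 1/60·1 + (-1/3)·1 = 1 ✓
b·c: 16/15·3/4 + 1/60·2 + (-1/3)·1 = 1/2 ✓
b·c²: 16/15·9/16 + 1/60·4 + (-1/3)·1 = 1/3 ✓
b·Ac: 1/60·(-5/2) + (-1/3)·(-5/8) = 1/6 ✓
b·c³: 16/15·27/64 + 1/60·8 + (-1/3)·1 = 1/4 ✓
b·(c∘Ac): 1/60·(-5) + (-1/3)·(-5/8) = 1/8 ✓
b·Ac²: 1/60·(-15/8) + (-1/3)·(-11/32) = 1/12 ✓
b·A²c: (-1/3)·(-1/8) = 1/24 ✓; 4 stages ⇒ order 4.

4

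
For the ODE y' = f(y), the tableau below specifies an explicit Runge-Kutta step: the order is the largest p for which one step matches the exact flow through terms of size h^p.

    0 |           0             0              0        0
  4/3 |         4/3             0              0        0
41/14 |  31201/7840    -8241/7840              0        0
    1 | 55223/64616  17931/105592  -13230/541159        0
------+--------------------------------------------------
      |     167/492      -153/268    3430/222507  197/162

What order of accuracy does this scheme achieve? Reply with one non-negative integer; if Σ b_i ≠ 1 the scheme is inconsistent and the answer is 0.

4

b = (167/492, -153/268, 3430/222507, 197/162)
c = (0, 4/3, 41/14, 1)
Ac = (0, 0, -2747/1960, 61/394)
Σ b_i: 167/492·1 + (-153/268)·1 + 3430/222507·1 + 197/162·1 = 1 ✓
b·c: (-153/268)·4/3 + 3430/222507·41/14 + 197/162·1 = 1/2 ✓
b·c²: (-153/268)·16/9 + 3430/222507·1681/196 + 197/162·1 = 1/3 ✓
b·Ac: 3430/222507·(-2747/1960) + 197/162·61/394 = 1/6 ✓
b·c³: (-153/268)·64/27 + 3430/222507·68921/2744 + 197/162·1 = 1/4 ✓
b·(c∘Ac): 3430/222507·(-112627/27440) + 197/162·61/394 = 1/8 ✓
b·Ac²: 3430/222507·(-2747/1470) + 197/162·109/1182 = 1/12 ✓
b·A²c: 197/162·27/788 = 1/24 ✓; 4 stages ⇒ order 4.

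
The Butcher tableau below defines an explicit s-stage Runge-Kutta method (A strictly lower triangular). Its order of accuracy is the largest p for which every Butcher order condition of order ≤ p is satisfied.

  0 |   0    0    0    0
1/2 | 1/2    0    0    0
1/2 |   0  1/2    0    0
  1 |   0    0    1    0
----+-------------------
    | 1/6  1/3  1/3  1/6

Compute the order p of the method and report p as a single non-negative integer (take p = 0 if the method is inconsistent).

b = (1/6, 1/3, 1/3, 1/6)
c = (0, 1/2, 1/2, 1)
Ac = (0, 0, 1/4, 1/2)
Σ b_i: 1/6·1 + 1/3·1 + 1/3·1 + 1/6·1 = 1 ✓
b·c: 1/3·1/2 + 1/3·1/2 + 1/6·1 = 1/2 ✓
b·c²: 1/3·1/4 + 1/3·1/4 + 1/6·1 = 1/3 ✓
b·Ac: 1/3·1/4 + 1/6·1/2 = 1/6 ✓
b·c³: 1/3·1/8 + 1/3·1/8 + 1/6·1 = 1/4 ✓
b·(c∘Ac): 1/3·1/8 + 1/6·1/2 = 1/8 ✓
b·Ac²: 1/3·1/8 + 1/6·1/4 = 1/12 ✓
b·A²c: 1/6·1/4 = 1/24 ✓; 4 stages ⇒ order 4.

4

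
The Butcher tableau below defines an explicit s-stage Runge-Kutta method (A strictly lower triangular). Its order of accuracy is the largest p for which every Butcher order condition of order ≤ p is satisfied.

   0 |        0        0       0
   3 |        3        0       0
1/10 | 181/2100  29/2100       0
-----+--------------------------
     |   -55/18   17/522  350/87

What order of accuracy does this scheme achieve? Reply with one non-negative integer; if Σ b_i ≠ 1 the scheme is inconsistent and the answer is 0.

b = (-55/18, 17/522, 350/87)
c = (0, 3, 1/10)
Ac = (0, 0, 29/700)
Σ b_i: (-55/18)·1 + 17/522·1 + 350/87·1 = 1 ✓
b·c: 17/522·3 + 350/87·1/10 = 1/2 ✓
b·c²: 17/522·9 + 350/87·1/100 = 1/3 ✓
b·Ac: 350/87·29/700 = 1/6 ✓; 3 stages ⇒ order 3.

3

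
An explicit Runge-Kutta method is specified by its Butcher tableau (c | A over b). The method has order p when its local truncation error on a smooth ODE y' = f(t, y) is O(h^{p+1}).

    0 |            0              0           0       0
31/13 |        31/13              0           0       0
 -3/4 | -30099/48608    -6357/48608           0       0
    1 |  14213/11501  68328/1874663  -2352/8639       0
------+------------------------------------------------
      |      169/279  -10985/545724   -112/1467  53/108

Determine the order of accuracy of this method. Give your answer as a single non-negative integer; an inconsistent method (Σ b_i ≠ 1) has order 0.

4

b = (169/279, -10985/545724, -112/1467, 53/108)
c = (0, 31/13, -3/4, 1)
Ac = (0, 0, -489/1568, 108/371)
Σ b_i: 169/279·1 + (-10985/545724)·1 + (-112/1467)·1 + 53/108·1 = 1 ✓
b·c: (-10985/545724)·31/13 + (-112/1467)·(-3/4) + 53/108·1 = 1/2 ✓
b·c²: (-10985/545724)·961/169 + (-112/1467)·9/16 + 53/108·1 = 1/3 ✓
b·Ac: (-112/1467)·(-489/1568) + 53/108·108/371 = 1/6 ✓
b·c³: (-10985/545724)·29791/2197 + (-112/1467)·(-27/64) + 53/108·1 = 1/4 ✓
b·(c∘Ac): (-112/1467)·1467/6272 + 53/108·108/371 = 1/8 ✓
b·Ac²: (-112/1467)·(-15159/20384) + 53/108·261/4823 = 1/12 ✓
b·A²c: 53/108·9/106 = 1/24 ✓; 4 stages ⇒ order 4.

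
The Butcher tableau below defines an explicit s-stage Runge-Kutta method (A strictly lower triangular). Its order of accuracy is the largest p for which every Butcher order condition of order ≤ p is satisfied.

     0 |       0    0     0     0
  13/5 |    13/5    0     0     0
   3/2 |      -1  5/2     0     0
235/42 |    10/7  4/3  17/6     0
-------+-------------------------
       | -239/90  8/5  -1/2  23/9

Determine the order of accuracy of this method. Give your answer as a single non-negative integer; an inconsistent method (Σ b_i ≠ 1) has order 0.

b = (-239/90, 8/5, -1/2, 23/9)
c = (0, 13/5, 3/2, 235/42)
Ac = (0, 0, 13/2, 463/60)
Σ b_i: (-239/90)·1 + 8/5·1 + (-1/2)·1 + 23/9·1 = 1 ✓
b·c: 8/5·13/5 + (-1/2)·3/2 + 23/9·235/42 = 334699/18900 ≠ 1/2 ⇒ order 1.

1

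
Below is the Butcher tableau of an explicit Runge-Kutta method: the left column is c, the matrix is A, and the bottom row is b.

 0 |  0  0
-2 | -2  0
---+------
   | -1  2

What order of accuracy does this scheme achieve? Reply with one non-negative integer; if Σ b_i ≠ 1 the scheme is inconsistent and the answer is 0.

1

b = (-1, 2)
c = (0, -2)
Σ b_i: (-1)·1 + 2·1 = 1 ✓
b·c: 2·(-2) = -4 ≠ 1/2 ⇒ order 1.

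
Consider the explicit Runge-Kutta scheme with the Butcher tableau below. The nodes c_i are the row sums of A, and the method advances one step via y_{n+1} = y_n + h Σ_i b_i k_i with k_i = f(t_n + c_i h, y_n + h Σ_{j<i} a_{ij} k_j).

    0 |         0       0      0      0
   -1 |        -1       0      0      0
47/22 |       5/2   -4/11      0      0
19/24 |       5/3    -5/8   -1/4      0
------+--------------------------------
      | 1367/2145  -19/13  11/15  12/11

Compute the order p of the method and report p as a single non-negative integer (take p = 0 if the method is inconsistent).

1

b = (1367/2145, -19/13, 11/15, 12/11)
c = (0, -1, 47/22, 19/24)
Ac = (0, 0, 4/11, 1/11)
Σ b_i: 1367/2145·1 + (-19/13)·1 + 11/15·1 + 12/11·1 = 1 ✓
b·c: (-19/13)·(-1) + 11/15·47/22 + 12/11·19/24 = 8348/2145 ≠ 1/2 ⇒ order 1.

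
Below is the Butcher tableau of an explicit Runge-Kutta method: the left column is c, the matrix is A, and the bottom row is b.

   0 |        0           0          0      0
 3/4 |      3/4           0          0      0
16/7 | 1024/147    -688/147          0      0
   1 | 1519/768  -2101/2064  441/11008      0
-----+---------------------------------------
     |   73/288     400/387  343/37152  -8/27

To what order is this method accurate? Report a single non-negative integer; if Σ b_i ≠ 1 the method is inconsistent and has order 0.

b = (73/288, 400/387, 343/37152, -8/27)
c = (0, 3/4, 16/7, 1)
Ac = (0, 0, -172/49, -43/64)
Σ b_i: 73/288·1 + 400/387·1 + 343/37152·1 + (-8/27)·1 = 1 ✓
b·c: 400/387·3/4 + 343/37152·16/7 + (-8/27)·1 = 1/2 ✓
b·c²: 400/387·9/16 + 343/37152·256/49 + (-8/27)·1 = 1/3 ✓
b·Ac: 343/37152·(-172/49) + (-8/27)·(-43/64) = 1/6 ✓
b·c³: 400/387·27/64 + 343/37152·4096/343 + (-8/27)·1 = 1/4 ✓
b·(c∘Ac): 343/37152·(-2752/343) + (-8/27)·(-43/64) = 1/8 ✓
b·Ac²: 343/37152·(-129/49) + (-8/27)·(-93/256) = 1/12 ✓
b·A²c: (-8/27)·(-9/64) = 1/24 ✓; 4 stages ⇒ order 4.

4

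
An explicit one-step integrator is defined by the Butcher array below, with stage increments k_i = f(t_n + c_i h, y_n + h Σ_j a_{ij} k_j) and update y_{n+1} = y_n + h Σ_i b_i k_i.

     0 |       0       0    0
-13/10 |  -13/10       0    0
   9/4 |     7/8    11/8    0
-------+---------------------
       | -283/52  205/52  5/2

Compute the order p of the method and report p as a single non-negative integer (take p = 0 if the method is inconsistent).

b = (-283/52, 205/52, 5/2)
c = (0, -13/10, 9/4)
Ac = (0, 0, -143/80)
Σ b_i: (-283/52)·1 + 205/52·1 + 5/2·1 = 1 ✓
b·c: 205/52·(-13/10) + 5/2·9/4 = 1/2 ✓
b·c²: 205/52·169/100 + 5/2·81/16 = 3091/160 ≠ 1/3 ⇒ order 2.
b·Ac: 5/2·(-143/80) = -143/32 ≠ 1/6

2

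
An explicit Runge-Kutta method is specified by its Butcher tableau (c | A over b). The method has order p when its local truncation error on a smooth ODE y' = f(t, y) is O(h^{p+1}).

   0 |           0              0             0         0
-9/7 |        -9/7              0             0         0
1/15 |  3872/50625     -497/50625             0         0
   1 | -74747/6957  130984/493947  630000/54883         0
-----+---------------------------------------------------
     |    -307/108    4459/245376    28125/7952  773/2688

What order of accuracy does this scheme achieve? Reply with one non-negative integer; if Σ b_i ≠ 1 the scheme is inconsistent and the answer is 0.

4

b = (-307/108, 4459/245376, 28125/7952, 773/2688)
c = (0, -9/7, 1/15, 1)
Ac = (0, 0, 71/5625, 328/773)
Σ b_i: (-307/108)·1 + 4459/245376·1 + 28125/7952·1 + 773/2688·1 = 1 ✓
b·c: 4459/245376·(-9/7) + 28125/7952·1/15 + 773/2688·1 = 1/2 ✓
b·c²: 4459/245376·81/49 + 28125/7952·1/225 + 773/2688·1 = 1/3 ✓
b·Ac: 28125/7952·71/5625 + 773/2688·328/773 = 1/6 ✓
b·c³: 4459/245376·(-729/343) + 28125/7952·1/3375 + 773/2688·1 = 1/4 ✓
b·(c∘Ac): 28125/7952·71/84375 + 773/2688·328/773 = 1/8 ✓
b·Ac²: 28125/7952·(-71/4375) + 773/2688·2648/5411 = 1/12 ✓
b·A²c: 773/2688·112/773 = 1/24 ✓; 4 stages ⇒ order 4.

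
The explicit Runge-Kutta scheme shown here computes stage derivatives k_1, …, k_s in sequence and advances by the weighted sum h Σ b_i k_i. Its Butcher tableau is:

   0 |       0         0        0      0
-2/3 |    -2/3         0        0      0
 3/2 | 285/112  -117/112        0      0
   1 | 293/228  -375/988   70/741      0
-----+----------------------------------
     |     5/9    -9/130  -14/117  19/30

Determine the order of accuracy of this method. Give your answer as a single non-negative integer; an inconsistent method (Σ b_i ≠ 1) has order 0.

4

b = (5/9, -9/130, -14/117, 19/30)
c = (0, -2/3, 3/2, 1)
Ac = (0, 0, 39/56, 15/38)
Σ b_i: 5/9·1 + (-9/130)·1 + (-14/117)·1 + 19/30·1 = 1 ✓
b·c: (-9/130)·(-2/3) + (-14/117)·3/2 + 19/30·1 = 1/2 ✓
b·c²: (-9/130)·4/9 + (-14/117)·9/4 + 19/30·1 = 1/3 ✓
b·Ac: (-14/117)·39/56 + 19/30·15/38 = 1/6 ✓
b·c³: (-9/130)·(-8/27) + (-14/117)·27/8 + 19/30·1 = 1/4 ✓
b·(c∘Ac): (-14/117)·117/112 + 19/30·15/38 = 1/8 ✓
b·Ac²: (-14/117)·(-13/28) + 19/30·5/114 = 1/12 ✓
b·A²c: 19/30·5/76 = 1/24 ✓; 4 stages ⇒ order 4.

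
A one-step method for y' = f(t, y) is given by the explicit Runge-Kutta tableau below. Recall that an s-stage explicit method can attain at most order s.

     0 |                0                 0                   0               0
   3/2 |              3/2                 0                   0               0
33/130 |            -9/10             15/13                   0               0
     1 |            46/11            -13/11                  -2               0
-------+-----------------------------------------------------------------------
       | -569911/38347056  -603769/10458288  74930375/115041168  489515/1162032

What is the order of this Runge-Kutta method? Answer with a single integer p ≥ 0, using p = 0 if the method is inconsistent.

3

b = (-569911/38347056, -603769/10458288, 74930375/115041168, 489515/1162032)
c = (0, 3/2, 33/130, 1)
Ac = (0, 0, 45/26, -3261/1430)
Σ b_i: (-569911/38347056)·1 + (-603769/10458288)·1 + 74930375/115041168·1 + 489515/1162032·1 = 1 ✓
b·c: (-603769/10458288)·3/2 + 74930375/115041168·33/130 + 489515/1162032·1 = 1/2 ✓
b·c²: (-603769/10458288)·9/4 + 74930375/115041168·1089/16900 + 489515/1162032·1 = 1/3 ✓
b·Ac: 74930375/115041168·45/26 + 489515/1162032·(-3261/1430) = 1/6 ✓
b·c³: (-603769/10458288)·27/8 + 74930375/115041168·35937/2197000 + 489515/1162032·1 = 14325065/60425664 ≠ 1/4 ⇒ order 3.
b·(c∘Ac): 74930375/115041168·297/676 + 489515/1162032·(-3261/1430) = -11495269/17043136 ≠ 1/8
b·Ac²: 74930375/115041168·135/52 + 489515/1162032·(-518283/185900) = 13004461/25177360 ≠ 1/12
b·A²c: 489515/1162032·(-45/13) = -564825/387344 ≠ 1/24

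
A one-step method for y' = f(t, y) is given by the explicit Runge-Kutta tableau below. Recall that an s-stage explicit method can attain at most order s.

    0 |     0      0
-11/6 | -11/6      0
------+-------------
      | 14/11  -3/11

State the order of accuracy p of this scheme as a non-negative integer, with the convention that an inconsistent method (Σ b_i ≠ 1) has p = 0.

2

b = (14/11, -3/11)
c = (0, -11/6)
Σ b_i: 14/11·1 + (-3/11)·1 = 1 ✓
b·c: (-3/11)·(-11/6) = 1/2 ✓; 2 stages ⇒ order 2.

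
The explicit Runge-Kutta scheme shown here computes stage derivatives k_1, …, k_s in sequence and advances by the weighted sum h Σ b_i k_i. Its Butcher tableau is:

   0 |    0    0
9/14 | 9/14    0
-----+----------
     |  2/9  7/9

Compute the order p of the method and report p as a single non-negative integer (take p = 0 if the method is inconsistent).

b = (2/9, 7/9)
c = (0, 9/14)
Σ b_i: 2/9·1 + 7/9·1 = 1 ✓
b·c: 7/9·9/14 = 1/2 ✓; 2 stages ⇒ order 2.

2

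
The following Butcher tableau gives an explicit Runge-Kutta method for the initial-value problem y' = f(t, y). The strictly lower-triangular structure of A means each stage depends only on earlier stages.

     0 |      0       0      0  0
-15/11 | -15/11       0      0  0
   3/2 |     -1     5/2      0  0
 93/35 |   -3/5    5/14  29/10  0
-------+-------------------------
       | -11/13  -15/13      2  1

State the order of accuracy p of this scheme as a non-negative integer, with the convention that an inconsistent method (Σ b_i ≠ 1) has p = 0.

b = (-11/13, -15/13, 2, 1)
c = (0, -15/11, 3/2, 93/35)
Ac = (0, 0, -75/22, 5949/1540)
Σ b_i: (-11/13)·1 + (-15/13)·1 + 2·1 + 1·1 = 1 ✓
b·c: (-15/13)·(-15/11) + 2·3/2 + 1·93/35 = 36189/5005 ≠ 1/2 ⇒ order 1.

1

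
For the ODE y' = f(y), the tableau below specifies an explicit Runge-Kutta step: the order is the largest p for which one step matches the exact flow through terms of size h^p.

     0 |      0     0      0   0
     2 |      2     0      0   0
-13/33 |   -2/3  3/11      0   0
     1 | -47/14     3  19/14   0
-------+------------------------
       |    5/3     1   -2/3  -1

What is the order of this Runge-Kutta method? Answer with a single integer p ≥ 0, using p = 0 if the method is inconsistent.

1

b = (5/3, 1, -2/3, -1)
c = (0, 2, -13/33, 1)
Ac = (0, 0, 6/11, 2525/462)
Σ b_i: 5/3·1 + 1·1 + (-2/3)·1 + (-1)·1 = 1 ✓
b·c: 1·2 + (-2/3)·(-13/33) + (-1)·1 = 125/99 ≠ 1/2 ⇒ order 1.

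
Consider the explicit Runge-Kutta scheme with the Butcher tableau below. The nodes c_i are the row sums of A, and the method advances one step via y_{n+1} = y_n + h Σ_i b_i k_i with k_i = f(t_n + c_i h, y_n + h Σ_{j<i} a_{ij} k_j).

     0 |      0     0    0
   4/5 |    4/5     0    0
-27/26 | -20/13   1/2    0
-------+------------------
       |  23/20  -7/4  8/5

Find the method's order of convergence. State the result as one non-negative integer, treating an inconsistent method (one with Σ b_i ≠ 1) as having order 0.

1

b = (23/20, -7/4, 8/5)
c = (0, 4/5, -27/26)
Ac = (0, 0, 2/5)
Σ b_i: 23/20·1 + (-7/4)·1 + 8/5·1 = 1 ✓
b·c: (-7/4)·4/5 + 8/5·(-27/26) = -199/65 ≠ 1/2 ⇒ order 1.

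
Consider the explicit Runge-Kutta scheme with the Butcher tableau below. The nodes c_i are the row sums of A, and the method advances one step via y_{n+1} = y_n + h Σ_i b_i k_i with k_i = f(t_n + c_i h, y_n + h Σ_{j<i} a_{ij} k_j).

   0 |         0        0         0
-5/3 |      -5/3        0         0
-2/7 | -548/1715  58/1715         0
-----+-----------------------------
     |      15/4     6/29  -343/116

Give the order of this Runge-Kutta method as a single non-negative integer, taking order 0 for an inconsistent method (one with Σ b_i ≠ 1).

3

b = (15/4, 6/29, -343/116)
c = (0, -5/3, -2/7)
Ac = (0, 0, -58/1029)
Σ b_i: 15/4·1 + 6/29·1 + (-343/116)·1 = 1 ✓
b·c: 6/29·(-5/3) + (-343/116)·(-2/7) = 1/2 ✓
b·c²: 6/29·25/9 + (-343/116)·4/49 = 1/3 ✓
b·Ac: (-343/116)·(-58/1029) = 1/6 ✓; 3 stages ⇒ order 3.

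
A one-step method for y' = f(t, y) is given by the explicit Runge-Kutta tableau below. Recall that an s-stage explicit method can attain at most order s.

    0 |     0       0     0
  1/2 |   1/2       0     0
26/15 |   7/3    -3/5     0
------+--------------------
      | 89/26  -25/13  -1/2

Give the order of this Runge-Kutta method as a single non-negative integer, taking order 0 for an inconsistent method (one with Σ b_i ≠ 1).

1

b = (89/26, -25/13, -1/2)
c = (0, 1/2, 26/15)
Ac = (0, 0, -3/10)
Σ b_i: 89/26·1 + (-25/13)·1 + (-1/2)·1 = 1 ✓
b·c: (-25/13)·1/2 + (-1/2)·26/15 = -713/390 ≠ 1/2 ⇒ order 1.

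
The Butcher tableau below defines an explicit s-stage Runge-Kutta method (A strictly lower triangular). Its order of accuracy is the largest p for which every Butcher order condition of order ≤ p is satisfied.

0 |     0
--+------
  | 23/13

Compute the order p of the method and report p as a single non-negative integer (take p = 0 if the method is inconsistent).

0

b = (23/13)
c = (0)
Σ b_i: 23/13·1 = 23/13 ≠ 1 ⇒ order 0.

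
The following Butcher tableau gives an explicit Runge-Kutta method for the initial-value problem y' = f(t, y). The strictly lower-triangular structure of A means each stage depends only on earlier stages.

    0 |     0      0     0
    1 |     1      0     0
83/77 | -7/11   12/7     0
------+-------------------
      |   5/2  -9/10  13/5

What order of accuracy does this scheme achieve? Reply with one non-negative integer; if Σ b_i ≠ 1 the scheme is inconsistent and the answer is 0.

b = (5/2, -9/10, 13/5)
c = (0, 1, 83/77)
Ac = (0, 0, 12/7)
Σ b_i: 5/2·1 + (-9/10)·1 + 13/5·1 = 21/5 ≠ 1 ⇒ order 0.

0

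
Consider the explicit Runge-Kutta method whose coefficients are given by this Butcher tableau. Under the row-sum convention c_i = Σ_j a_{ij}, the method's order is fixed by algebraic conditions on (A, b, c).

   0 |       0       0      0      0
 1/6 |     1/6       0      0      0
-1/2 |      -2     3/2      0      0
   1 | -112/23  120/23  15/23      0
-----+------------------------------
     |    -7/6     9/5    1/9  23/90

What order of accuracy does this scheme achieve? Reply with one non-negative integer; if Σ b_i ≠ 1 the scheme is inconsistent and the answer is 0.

b = (-7/6, 9/5, 1/9, 23/90)
c = (0, 1/6, -1/2, 1)
Ac = (0, 0, 1/4, 25/46)
Σ b_i: (-7/6)·1 + 9/5·1 + 1/9·1 + 23/90·1 = 1 ✓
b·c: 9/5·1/6 + 1/9·(-1/2) + 23/90·1 = 1/2 ✓
b·c²: 9/5·1/36 + 1/9·1/4 + 23/90·1 = 1/3 ✓
b·Ac: 1/9·1/4 + 23/90·25/46 = 1/6 ✓
b·c³: 9/5·1/216 + 1/9·(-1/8) + 23/90·1 = 1/4 ✓
b·(c∘Ac): 1/9·(-1/8) + 23/90·25/46 = 1/8 ✓
b·Ac²: 1/9·1/24 + 23/90·85/276 = 1/12 ✓
b·A²c: 23/90·15/92 = 1/24 ✓; 4 stages ⇒ order 4.

4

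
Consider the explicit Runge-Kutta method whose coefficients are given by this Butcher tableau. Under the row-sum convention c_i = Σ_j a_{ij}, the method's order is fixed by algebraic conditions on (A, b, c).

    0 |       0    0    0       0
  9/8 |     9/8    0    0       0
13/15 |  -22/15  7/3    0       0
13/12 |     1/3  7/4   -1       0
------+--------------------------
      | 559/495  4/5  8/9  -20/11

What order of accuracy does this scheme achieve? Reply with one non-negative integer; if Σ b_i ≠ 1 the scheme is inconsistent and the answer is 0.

b = (559/495, 4/5, 8/9, -20/11)
c = (0, 9/8, 13/15, 13/12)
Ac = (0, 0, 21/8, 529/480)
Σ b_i: 559/495·1 + 4/5·1 + 8/9·1 + (-20/11)·1 = 1 ✓
b·c: 4/5·9/8 + 8/9·13/15 + (-20/11)·13/12 = -889/2970 ≠ 1/2 ⇒ order 1.

1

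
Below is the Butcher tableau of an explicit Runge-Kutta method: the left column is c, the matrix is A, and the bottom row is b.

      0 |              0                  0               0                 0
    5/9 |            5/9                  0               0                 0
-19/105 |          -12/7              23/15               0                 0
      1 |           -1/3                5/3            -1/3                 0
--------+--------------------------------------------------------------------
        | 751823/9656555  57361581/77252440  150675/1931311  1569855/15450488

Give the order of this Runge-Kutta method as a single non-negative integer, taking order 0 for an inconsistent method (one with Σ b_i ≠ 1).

b = (751823/9656555, 57361581/77252440, 150675/1931311, 1569855/15450488)
c = (0, 5/9, -19/105, 1)
Ac = (0, 0, 23/27, 932/945)
Σ b_i: 751823/9656555·1 + 57361581/77252440·1 + 150675/1931311·1 + 1569855/15450488·1 = 1 ✓
b·c: 57361581/77252440·5/9 + 150675/1931311·(-19/105) + 1569855/15450488·1 = 1/2 ✓
b·c²: 57361581/77252440·25/81 + 150675/1931311·361/11025 + 1569855/15450488·1 = 1/3 ✓
b·Ac: 150675/1931311·23/27 + 1569855/15450488·932/945 = 1/6 ✓
b·c³: 57361581/77252440·125/729 + 150675/1931311·(-6859/1157625) + 1569855/15450488·1 = 833925961/3650177790 ≠ 1/4 ⇒ order 3.
b·(c∘Ac): 150675/1931311·(-437/2835) + 1569855/15450488·932/945 = 9196559/104290794 ≠ 1/8
b·Ac²: 150675/1931311·115/243 + 1569855/15450488·149876/297675 = 321503423/3650177790 ≠ 1/12
b·A²c: 1569855/15450488·(-23/81) = -12035555/417163176 ≠ 1/24

3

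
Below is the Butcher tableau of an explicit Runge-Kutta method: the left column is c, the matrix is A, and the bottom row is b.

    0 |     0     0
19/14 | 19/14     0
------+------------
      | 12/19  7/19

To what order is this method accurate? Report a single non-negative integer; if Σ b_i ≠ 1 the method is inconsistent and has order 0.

2

b = (12/19, 7/19)
c = (0, 19/14)
Σ b_i: 12/19·1 + 7/19·1 = 1 ✓
b·c: 7/19·19/14 = 1/2 ✓; 2 stages ⇒ order 2.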